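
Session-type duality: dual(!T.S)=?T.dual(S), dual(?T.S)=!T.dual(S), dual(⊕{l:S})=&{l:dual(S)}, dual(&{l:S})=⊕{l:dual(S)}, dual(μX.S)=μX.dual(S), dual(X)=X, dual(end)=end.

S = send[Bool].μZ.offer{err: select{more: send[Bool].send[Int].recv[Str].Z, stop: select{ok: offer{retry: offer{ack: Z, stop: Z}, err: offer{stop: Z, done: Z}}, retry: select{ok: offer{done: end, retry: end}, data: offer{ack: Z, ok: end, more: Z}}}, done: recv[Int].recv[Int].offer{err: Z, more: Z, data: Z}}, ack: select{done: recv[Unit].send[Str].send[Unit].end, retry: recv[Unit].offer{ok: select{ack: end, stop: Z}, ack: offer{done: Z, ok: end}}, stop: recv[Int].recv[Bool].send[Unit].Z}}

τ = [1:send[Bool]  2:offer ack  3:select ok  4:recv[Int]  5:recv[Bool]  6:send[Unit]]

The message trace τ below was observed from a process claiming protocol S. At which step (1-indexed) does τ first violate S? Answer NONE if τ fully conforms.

step 1: send[Bool]  ✓  cont: μZ.…
step 2: offer ack  ✓  cont: select{done: recv[Unit].send[Str].send[Unit].end, retry: recv[Unit].offer{ok: select{ack: end, stop: μZ.…}, ack: offer{done: μZ.…, ok: end}}, stop: recv[Int].recv[Bool].send[Unit].μZ.…}
step 3: got select ok, protocol expects select done or select retry or select stop  ✗

3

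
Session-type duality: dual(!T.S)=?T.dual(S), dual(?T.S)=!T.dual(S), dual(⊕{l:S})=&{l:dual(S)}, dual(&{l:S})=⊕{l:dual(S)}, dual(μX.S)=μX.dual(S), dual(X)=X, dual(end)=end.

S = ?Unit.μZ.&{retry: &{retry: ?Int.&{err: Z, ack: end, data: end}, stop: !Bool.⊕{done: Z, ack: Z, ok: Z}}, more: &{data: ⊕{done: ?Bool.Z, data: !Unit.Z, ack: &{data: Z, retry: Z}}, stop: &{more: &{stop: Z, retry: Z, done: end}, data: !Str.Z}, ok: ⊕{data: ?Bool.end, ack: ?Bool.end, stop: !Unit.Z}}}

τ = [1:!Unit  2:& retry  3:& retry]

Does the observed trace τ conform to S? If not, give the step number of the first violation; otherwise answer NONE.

1

@1 got !Unit, protocol expects ?Unit  ✗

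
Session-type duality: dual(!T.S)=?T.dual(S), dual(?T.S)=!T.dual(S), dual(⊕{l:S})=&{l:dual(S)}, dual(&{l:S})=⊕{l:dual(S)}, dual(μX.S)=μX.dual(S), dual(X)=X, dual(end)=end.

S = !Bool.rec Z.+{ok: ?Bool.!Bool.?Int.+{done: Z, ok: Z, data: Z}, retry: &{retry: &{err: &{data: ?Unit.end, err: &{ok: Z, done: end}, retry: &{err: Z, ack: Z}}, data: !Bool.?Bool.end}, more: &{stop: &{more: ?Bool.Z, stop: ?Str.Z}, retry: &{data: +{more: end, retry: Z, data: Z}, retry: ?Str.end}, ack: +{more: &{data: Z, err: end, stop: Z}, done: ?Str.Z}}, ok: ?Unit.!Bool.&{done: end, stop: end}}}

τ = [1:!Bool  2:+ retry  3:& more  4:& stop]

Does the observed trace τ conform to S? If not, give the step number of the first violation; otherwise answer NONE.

@1 !Bool  ✓  cont: rec Z.…
@2 + retry  ✓  cont: &{retry: &{err: &{data: ?Unit.end, err: &{ok: rec Z.…, done: end}, retry: &{err: rec Z.…, ack: rec Z.…}}, data: !Bool.?Bool.end}, more: &{stop: &{more: ?Bool.rec Z.…, stop: ?Str.rec Z.…}, retry: &{data: +{more: end, retry: rec Z.…, data: rec Z.…}, retry: ?Str.end}, ack: +{more: &{data: rec Z.…, err: end, stop: rec Z.…}, done: ?Str.rec Z.…}}, ok: ?Unit.!Bool.&{done: end, stop: end}}
@3 & more  ✓  cont: &{stop: &{more: ?Bool.rec Z.…, stop: ?Str.rec Z.…}, retry: &{data: +{more: end, retry: rec Z.…, data: rec Z.…}, retry: ?Str.end}, ack: +{more: &{data: rec Z.…, err: end, stop: rec Z.…}, done: ?Str.rec Z.…}}
@4 & stop  ✓  cont: &{more: ?Bool.rec Z.…, stop: ?Str.rec Z.…}
τ conforms to S (length 4)

NONE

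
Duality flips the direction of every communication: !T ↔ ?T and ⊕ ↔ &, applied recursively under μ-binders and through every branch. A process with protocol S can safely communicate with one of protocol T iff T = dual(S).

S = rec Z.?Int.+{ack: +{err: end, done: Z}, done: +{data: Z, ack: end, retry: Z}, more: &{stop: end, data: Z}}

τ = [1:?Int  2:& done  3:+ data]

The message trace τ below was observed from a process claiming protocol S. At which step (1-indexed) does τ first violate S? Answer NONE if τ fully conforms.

step 1: ?Int  match  residual = +{ack: +{err: end, done: rec Z.…}, done: +{data: rec Z.…, ack: end, retry: rec Z.…}, more: &{stop: end, data: rec Z.…}}
step 2: got & done, protocol expects + ack or + done or + more  ✗

2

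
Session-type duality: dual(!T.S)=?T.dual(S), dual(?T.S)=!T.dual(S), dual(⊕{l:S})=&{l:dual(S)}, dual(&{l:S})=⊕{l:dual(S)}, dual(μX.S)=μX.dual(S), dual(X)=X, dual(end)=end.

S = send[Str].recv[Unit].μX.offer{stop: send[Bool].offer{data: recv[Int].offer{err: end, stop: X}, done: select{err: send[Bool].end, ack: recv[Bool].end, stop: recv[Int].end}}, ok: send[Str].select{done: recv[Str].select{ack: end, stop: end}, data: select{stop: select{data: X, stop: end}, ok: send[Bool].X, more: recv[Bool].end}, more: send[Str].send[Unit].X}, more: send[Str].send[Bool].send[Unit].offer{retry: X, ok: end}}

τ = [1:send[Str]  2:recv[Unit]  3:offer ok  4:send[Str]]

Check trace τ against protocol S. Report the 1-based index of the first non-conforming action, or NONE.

NONE

@1 send[Str]  match  state: recv[Unit].μX.…
@2 recv[Unit]  match  state: μX.…
@3 offer ok  match  state: send[Str].select{done: recv[Str].select{ack: end, stop: end}, data: select{stop: select{data: μX.…, stop: end}, ok: send[Bool].μX.…, more: recv[Bool].end}, more: send[Str].send[Unit].μX.…}
@4 send[Str]  match  state: select{done: recv[Str].select{ack: end, stop: end}, data: select{stop: select{data: μX.…, stop: end}, ok: send[Bool].μX.…, more: recv[Bool].end}, more: send[Str].send[Unit].μX.…}
all 4 steps conform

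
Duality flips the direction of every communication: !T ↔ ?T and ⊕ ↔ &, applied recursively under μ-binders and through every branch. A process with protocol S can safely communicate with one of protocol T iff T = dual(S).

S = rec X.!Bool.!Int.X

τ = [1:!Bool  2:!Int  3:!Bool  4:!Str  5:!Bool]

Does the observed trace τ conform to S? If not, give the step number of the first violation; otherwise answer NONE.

step 1: !Bool  ✓  state: !Int.rec X.…
step 2: !Int  ✓  state: rec X.…
step 3: !Bool  ✓  state: !Int.rec X.…
step 4: got !Str, protocol expects !Int  ✗

4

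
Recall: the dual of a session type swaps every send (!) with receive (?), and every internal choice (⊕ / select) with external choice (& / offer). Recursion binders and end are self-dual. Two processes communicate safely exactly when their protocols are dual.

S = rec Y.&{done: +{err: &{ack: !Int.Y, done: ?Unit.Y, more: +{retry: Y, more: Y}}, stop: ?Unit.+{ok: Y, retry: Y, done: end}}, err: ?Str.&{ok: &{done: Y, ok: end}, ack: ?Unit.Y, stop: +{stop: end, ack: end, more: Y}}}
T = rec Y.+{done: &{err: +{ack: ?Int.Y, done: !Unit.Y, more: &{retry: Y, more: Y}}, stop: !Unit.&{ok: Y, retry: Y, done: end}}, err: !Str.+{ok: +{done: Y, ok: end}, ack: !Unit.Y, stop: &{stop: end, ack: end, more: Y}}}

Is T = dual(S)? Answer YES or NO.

YES

rec Y ‖ rec Y  ok (μ self-dual)
  &{done,err} ‖ +{done,err}  ok label sets agree
    • done:
      +{err,stop} ‖ &{err,stop}  ok label sets agree
        • err:
          &{ack,done,more} ‖ +{ack,done,more}  ok label sets agree
            • ack:
              !Int ‖ ?Int  ok
                Y ‖ Y  ok
            • done:
              ?Unit ‖ !Unit  ok
                Y ‖ Y  ok
            • more:
              +{retry,more} ‖ &{retry,more}  ok label sets agree
                • retry:
                  Y ‖ Y  ok
                • more:
                  Y ‖ Y  ok
        • stop:
          ?Unit ‖ !Unit  ok
            +{ok,retry,done} ‖ &{ok,retry,done}  ok label sets agree
              • ok:
                Y ‖ Y  ok
              • retry:
                Y ‖ Y  ok
              • done:
                end ‖ end  ok
    • err:
      ?Str ‖ !Str  ok
        &{ok,ack,stop} ‖ +{ok,ack,stop}  ok label sets agree
          • ok:
            &{done,ok} ‖ +{done,ok}  ok label sets agree
              • done:
                Y ‖ Y  ok
              • ok:
                end ‖ end  ok
          • ack:
            ?Unit ‖ !Unit  ok
              Y ‖ Y  ok
          • stop:
            +{stop,ack,more} ‖ &{stop,ack,more}  ok label sets agree
              • stop:
                end ‖ end  ok
              • ack:
                end ‖ end  ok
              • more:
                Y ‖ Y  ok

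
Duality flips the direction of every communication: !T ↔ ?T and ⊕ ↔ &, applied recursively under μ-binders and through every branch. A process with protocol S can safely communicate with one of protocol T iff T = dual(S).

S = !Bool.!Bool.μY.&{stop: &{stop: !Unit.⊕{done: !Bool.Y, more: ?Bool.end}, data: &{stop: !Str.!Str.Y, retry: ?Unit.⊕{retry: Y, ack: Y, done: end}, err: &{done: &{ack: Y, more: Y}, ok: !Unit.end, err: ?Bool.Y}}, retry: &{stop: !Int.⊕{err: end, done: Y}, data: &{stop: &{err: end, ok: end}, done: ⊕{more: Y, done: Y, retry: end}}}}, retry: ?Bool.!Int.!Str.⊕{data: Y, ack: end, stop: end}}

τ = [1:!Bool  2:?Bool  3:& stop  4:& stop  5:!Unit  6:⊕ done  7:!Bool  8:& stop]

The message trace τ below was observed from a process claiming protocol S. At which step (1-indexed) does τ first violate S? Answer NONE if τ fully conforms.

@1 !Bool  ✓  cont: !Bool.μY.…
@2 got ?Bool, protocol expects !Bool  ✗

2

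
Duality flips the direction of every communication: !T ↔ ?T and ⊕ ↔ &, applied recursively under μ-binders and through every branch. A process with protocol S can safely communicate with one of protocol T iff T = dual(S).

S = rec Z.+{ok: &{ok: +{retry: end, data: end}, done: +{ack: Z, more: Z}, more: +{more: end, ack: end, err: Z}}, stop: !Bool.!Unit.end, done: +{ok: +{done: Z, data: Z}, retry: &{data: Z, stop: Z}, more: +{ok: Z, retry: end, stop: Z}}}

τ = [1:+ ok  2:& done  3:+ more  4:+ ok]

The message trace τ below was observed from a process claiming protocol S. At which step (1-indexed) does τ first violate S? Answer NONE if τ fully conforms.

NONE

step 1: + ok  ok  state: &{ok: +{retry: end, data: end}, done: +{ack: rec Z.…, more: rec Z.…}, more: +{more: end, ack: end, err: rec Z.…}}
step 2: & done  ok  state: +{ack: rec Z.…, more: rec Z.…}
step 3: + more  ok  state: rec Z.…
step 4: + ok  ok  state: &{ok: +{retry: end, data: end}, done: +{ack: rec Z.…, more: rec Z.…}, more: +{more: end, ack: end, err: rec Z.…}}
τ conforms to S (length 4)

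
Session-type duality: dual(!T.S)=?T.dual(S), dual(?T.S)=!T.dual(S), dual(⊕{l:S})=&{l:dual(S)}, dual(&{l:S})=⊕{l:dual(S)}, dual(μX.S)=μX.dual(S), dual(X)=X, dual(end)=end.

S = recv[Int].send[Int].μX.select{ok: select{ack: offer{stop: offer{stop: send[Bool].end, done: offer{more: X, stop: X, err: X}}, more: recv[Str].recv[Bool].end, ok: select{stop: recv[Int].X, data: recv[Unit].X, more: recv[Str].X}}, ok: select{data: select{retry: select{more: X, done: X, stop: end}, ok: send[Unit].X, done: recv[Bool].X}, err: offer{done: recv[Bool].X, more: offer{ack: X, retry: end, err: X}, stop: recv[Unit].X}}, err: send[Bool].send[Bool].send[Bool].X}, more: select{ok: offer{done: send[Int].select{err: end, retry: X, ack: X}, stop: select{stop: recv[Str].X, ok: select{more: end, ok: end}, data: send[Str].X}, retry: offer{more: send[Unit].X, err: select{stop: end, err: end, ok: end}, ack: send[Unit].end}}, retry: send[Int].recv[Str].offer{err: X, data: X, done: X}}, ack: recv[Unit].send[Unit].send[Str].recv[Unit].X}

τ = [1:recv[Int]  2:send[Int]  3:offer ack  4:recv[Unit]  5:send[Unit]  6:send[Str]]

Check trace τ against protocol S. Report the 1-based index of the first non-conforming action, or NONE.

[1] recv[Int]  match  state: send[Int].μX.…
[2] send[Int]  match  state: μX.…
[3] got offer ack, protocol expects select ok or select more or select ack  ✗

3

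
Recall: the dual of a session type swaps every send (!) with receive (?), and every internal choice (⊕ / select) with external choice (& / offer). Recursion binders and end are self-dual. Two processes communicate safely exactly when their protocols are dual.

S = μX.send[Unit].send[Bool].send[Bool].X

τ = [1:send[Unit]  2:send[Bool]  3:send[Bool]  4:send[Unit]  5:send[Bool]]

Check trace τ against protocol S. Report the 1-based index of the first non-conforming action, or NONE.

NONE

[1] send[Unit]  ✓  state: send[Bool].send[Bool].μX.…
[2] send[Bool]  ✓  state: send[Bool].μX.…
[3] send[Bool]  ✓  state: μX.…
[4] send[Unit]  ✓  state: send[Bool].send[Bool].μX.…
[5] send[Bool]  ✓  state: send[Bool].μX.…
τ conforms to S (length 5)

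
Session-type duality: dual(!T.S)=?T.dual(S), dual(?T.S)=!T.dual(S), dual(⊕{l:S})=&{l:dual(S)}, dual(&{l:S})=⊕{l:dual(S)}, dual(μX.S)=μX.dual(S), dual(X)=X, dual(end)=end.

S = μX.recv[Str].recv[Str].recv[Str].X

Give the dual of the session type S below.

μX.send[Str].send[Str].send[Str].X

μX = μX  (binder kept)
  recv[Str] = send[Str]
    recv[Str] = send[Str]
      recv[Str] = send[Str]
        X ↦ X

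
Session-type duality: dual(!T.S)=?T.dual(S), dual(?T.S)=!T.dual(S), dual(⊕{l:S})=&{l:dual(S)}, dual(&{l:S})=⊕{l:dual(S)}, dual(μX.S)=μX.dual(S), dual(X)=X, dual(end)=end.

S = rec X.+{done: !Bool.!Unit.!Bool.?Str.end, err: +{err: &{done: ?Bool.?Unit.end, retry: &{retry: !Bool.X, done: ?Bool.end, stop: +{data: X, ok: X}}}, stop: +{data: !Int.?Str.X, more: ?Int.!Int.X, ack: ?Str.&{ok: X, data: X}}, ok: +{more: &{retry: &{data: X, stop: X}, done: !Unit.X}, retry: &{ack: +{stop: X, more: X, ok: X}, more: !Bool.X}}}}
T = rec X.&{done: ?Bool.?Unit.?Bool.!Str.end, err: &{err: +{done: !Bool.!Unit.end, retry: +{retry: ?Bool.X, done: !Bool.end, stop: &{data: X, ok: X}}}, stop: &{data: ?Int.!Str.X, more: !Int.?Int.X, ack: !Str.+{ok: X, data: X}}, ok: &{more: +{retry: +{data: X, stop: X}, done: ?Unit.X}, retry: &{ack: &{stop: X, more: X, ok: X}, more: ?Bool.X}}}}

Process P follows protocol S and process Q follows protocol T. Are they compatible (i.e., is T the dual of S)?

NO

rec X | rec X  ✓ (binder kept)
  +{done,err} | &{done,err}  ✓ same labels
    • done:
      !Bool | ?Bool  ✓
        !Unit | ?Unit  ✓
          !Bool | ?Bool  ✓
            ?Str | !Str  ✓
              end | end  ✓
    • err:
      +{err,stop,ok} | &{err,stop,ok}  ✓ same labels
        • err:
          &{done,retry} | +{done,retry}  ✓ same labels
            • done:
              ?Bool | !Bool  ✓
                ?Unit | !Unit  ✓
                  end | end  ✓
            • retry:
              &{retry,done,stop} | +{retry,done,stop}  ✓ same labels
                • retry:
                  !Bool | ?Bool  ✓
                    X | X  ✓
                • done:
                  ?Bool | !Bool  ✓
                    end | end  ✓
                • stop:
                  +{data,ok} | &{data,ok}  ✓ same labels
                    • data:
                      X | X  ✓
                    • ok:
                      X | X  ✓
        • stop:
          +{data,more,ack} | &{data,more,ack}  ✓ same labels
            • data:
              !Int | ?Int  ✓
                ?Str | !Str  ✓
                  X | X  ✓
            • more:
              ?Int | !Int  ✓
                !Int | ?Int  ✓
                  X | X  ✓
            • ack:
              ?Str | !Str  ✓
                &{ok,data} | +{ok,data}  ✓ same labels
                  • ok:
                    X | X  ✓
                  • data:
                    X | X  ✓
        • ok:
          +{more,retry} | &{more,retry}  ✓ same labels
            • more:
              &{retry,done} | +{retry,done}  ✓ same labels
                • retry:
                  &{data,stop} | +{data,stop}  ✓ same labels
                    • data:
                      X | X  ✓
                    • stop:
                      X | X  ✓
                • done:
                  !Unit | ?Unit  ✓
                    X | X  ✓
            • retry:
              &{ack,more} | &{ack,more}  ✗ choice polarity not flipped — not dual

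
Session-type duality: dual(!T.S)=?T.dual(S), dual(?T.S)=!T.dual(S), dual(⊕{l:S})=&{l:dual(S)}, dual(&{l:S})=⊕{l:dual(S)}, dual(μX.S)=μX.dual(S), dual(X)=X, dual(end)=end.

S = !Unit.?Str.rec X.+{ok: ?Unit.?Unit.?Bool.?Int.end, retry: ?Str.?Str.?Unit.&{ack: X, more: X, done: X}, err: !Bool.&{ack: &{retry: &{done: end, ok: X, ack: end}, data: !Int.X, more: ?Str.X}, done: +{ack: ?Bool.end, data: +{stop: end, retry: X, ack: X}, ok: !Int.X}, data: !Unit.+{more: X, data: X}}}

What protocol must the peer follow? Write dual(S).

?Unit.!Str.rec X.&{ok: !Unit.!Unit.!Bool.!Int.end, retry: !Str.!Str.!Unit.+{ack: X, more: X, done: X}, err: ?Bool.+{ack: +{retry: +{done: end, ok: X, ack: end}, data: ?Int.X, more: !Str.X}, done: &{ack: !Bool.end, data: &{stop: end, retry: X, ack: X}, ok: ?Int.X}, data: ?Unit.&{more: X, data: X}}}

!Unit ↦ ?Unit
  ?Str ↦ !Str
    rec X ↦ rec X  (binder kept)
      +{ok,retry,err} ↦ &{ok,retry,err}  (internal→external)
        • ok:
          ?Unit ↦ !Unit
            ?Unit ↦ !Unit
              ?Bool ↦ !Bool
                ?Int ↦ !Int
                  dual(end) = end
        • retry:
          ?Str ↦ !Str
            ?Str ↦ !Str
              ?Unit ↦ !Unit
                &{ack,more,done} ↦ +{ack,more,done}  (external→internal)
                  • ack:
                    dual(X) = X
                  • more:
                    dual(X) = X
                  • done:
                    dual(X) = X
        • err:
          !Bool ↦ ?Bool
            &{ack,done,data} ↦ +{ack,done,data}  (external→internal)
              • ack:
                &{retry,data,more} ↦ +{retry,data,more}  (external→internal)
                  • retry:
                    &{done,ok,ack} ↦ +{done,ok,ack}  (external→internal)
                      • done:
                        dual(end) = end
                      • ok:
                        dual(X) = X
                      • ack:
                        dual(end) = end
                  • data:
                    !Int ↦ ?Int
                      dual(X) = X
                  • more:
                    ?Str ↦ !Str
                      dual(X) = X
              • done:
                +{ack,data,ok} ↦ &{ack,data,ok}  (internal→external)
                  • ack:
                    ?Bool ↦ !Bool
                      dual(end) = end
                  • data:
                    +{stop,retry,ack} ↦ &{stop,retry,ack}  (internal→external)
                      • stop:
                        dual(end) = end
                      • retry:
                        dual(X) = X
                      • ack:
                        dual(X) = X
                  • ok:
                    !Int ↦ ?Int
                      dual(X) = X
              • data:
                !Unit ↦ ?Unit
                  +{more,data} ↦ &{more,data}  (internal→external)
                    • more:
                      dual(X) = X
                    • data:
                      dual(X) = X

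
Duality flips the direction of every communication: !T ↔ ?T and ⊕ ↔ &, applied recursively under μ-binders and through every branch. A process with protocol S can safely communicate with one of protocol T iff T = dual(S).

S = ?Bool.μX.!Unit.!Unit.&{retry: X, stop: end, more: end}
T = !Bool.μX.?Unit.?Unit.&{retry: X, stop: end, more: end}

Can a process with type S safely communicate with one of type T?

?Bool | !Bool  ok
  μX | μX  ok (rec unchanged)
    !Unit | ?Unit  ok
      !Unit | ?Unit  ok
        &{retry,stop,more} | &{retry,stop,more}  ✗ choice polarity not flipped — not dual

NO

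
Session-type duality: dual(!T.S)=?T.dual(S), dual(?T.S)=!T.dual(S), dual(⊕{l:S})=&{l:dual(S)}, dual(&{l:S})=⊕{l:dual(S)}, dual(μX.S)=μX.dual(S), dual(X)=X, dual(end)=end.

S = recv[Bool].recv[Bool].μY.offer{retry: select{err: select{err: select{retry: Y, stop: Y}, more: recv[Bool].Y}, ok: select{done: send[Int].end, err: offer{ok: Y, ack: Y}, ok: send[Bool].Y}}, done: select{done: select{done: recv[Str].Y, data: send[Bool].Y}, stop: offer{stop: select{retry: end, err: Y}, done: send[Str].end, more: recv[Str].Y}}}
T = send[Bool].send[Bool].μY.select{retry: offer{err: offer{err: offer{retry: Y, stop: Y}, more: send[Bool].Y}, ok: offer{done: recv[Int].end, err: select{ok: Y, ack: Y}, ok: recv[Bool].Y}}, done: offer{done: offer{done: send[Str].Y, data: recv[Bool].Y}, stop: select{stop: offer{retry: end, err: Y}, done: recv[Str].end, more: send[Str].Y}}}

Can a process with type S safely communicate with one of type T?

YES

recv[Bool] ‖ send[Bool]  ok
  recv[Bool] ‖ send[Bool]  ok
    μY ‖ μY  ok (binder kept)
      offer{retry,done} ‖ select{retry,done}  ok label sets agree
        case retry:
          select{err,ok} ‖ offer{err,ok}  ok label sets agree
            case err:
              select{err,more} ‖ offer{err,more}  ok label sets agree
                case err:
                  select{retry,stop} ‖ offer{retry,stop}  ok label sets agree
                    case retry:
                      Y ‖ Y  ok
                    case stop:
                      Y ‖ Y  ok
                case more:
                  recv[Bool] ‖ send[Bool]  ok
                    Y ‖ Y  ok
            case ok:
              select{done,err,ok} ‖ offer{done,err,ok}  ok label sets agree
                case done:
                  send[Int] ‖ recv[Int]  ok
                    end ‖ end  ok
                case err:
                  offer{ok,ack} ‖ select{ok,ack}  ok label sets agree
                    case ok:
                      Y ‖ Y  ok
                    case ack:
                      Y ‖ Y  ok
                case ok:
                  send[Bool] ‖ recv[Bool]  ok
                    Y ‖ Y  ok
        case done:
          select{done,stop} ‖ offer{done,stop}  ok label sets agree
            case done:
              select{done,data} ‖ offer{done,data}  ok label sets agree
                case done:
                  recv[Str] ‖ send[Str]  ok
                    Y ‖ Y  ok
                case data:
                  send[Bool] ‖ recv[Bool]  ok
                    Y ‖ Y  ok
            case stop:
              offer{stop,done,more} ‖ select{stop,done,more}  ok label sets agree
                case stop:
                  select{retry,err} ‖ offer{retry,err}  ok label sets agree
                    case retry:
                      end ‖ end  ok
                    case err:
                      Y ‖ Y  ok
                case done:
                  send[Str] ‖ recv[Str]  ok
                    end ‖ end  ok
                case more:
                  recv[Str] ‖ send[Str]  ok
                    Y ‖ Y  ok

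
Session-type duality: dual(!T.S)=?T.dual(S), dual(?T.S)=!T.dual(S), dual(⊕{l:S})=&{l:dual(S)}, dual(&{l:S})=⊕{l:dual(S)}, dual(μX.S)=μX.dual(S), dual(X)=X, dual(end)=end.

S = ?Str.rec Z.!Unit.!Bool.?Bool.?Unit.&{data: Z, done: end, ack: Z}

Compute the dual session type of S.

?Str ↦ !Str
  rec Z ↦ rec Z  (μ self-dual)
    !Unit ↦ ?Unit
      !Bool ↦ ?Bool
        ?Bool ↦ !Bool
          ?Unit ↦ !Unit
            &{data,done,ack} ↦ +{data,done,ack}  (offer→select)
              [data]
                Z ↦ Z
              [done]
                end ↦ end
              [ack]
                Z ↦ Z

!Str.rec Z.?Unit.?Bool.!Bool.!Unit.+{data: Z, done: end, ack: Z}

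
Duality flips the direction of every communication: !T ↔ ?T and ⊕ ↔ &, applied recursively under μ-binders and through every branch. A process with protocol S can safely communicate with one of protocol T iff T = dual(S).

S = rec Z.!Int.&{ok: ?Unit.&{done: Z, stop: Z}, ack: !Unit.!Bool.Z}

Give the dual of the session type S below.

rec Z.?Int.+{ok: !Unit.+{done: Z, stop: Z}, ack: ?Unit.?Bool.Z}

rec Z → rec Z  (rec unchanged)
  !Int → ?Int
    &{ok,ack} → +{ok,ack}  (offer→select)
      [ok]
        ?Unit → !Unit
          &{done,stop} → +{done,stop}  (offer→select)
            [done]
              dual(Z) = Z
            [stop]
              dual(Z) = Z
      [ack]
        !Unit → ?Unit
          !Bool → ?Bool
            dual(Z) = Z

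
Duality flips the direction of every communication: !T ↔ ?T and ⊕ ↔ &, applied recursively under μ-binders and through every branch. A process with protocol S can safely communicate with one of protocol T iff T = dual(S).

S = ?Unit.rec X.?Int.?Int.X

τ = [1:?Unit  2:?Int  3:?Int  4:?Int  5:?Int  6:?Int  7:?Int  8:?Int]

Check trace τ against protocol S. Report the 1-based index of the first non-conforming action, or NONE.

NONE

@1 ?Unit  ✓  cont: rec X.…
@2 ?Int  ✓  cont: ?Int.rec X.…
@3 ?Int  ✓  cont: rec X.…
@4 ?Int  ✓  cont: ?Int.rec X.…
@5 ?Int  ✓  cont: rec X.…
@6 ?Int  ✓  cont: ?Int.rec X.…
@7 ?Int  ✓  cont: rec X.…
@8 ?Int  ✓  cont: ?Int.rec X.…
all 8 steps conform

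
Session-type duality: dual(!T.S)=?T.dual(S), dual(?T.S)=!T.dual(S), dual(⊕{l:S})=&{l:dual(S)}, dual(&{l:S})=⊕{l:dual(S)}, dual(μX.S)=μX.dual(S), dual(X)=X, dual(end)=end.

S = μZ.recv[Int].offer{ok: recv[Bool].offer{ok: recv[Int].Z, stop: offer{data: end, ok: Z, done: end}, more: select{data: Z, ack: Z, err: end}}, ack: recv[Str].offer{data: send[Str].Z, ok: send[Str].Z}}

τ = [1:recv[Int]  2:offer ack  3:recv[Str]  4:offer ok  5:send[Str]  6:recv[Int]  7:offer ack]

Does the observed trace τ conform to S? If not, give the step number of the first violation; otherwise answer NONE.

@1 recv[Int]  ✓  residual = offer{ok: recv[Bool].offer{ok: recv[Int].μZ.…, stop: offer{data: end, ok: μZ.…, done: end}, more: select{data: μZ.…, ack: μZ.…, err: end}}, ack: recv[Str].offer{data: send[Str].μZ.…, ok: send[Str].μZ.…}}
@2 offer ack  ✓  residual = recv[Str].offer{data: send[Str].μZ.…, ok: send[Str].μZ.…}
@3 recv[Str]  ✓  residual = offer{data: send[Str].μZ.…, ok: send[Str].μZ.…}
@4 offer ok  ✓  residual = send[Str].μZ.…
@5 send[Str]  ✓  residual = μZ.…
@6 recv[Int]  ✓  residual = offer{ok: recv[Bool].offer{ok: recv[Int].μZ.…, stop: offer{data: end, ok: μZ.…, done: end}, more: select{data: μZ.…, ack: μZ.…, err: end}}, ack: recv[Str].offer{data: send[Str].μZ.…, ok: send[Str].μZ.…}}
@7 offer ack  ✓  residual = recv[Str].offer{data: send[Str].μZ.…, ok: send[Str].μZ.…}
τ conforms to S (length 7)

NONE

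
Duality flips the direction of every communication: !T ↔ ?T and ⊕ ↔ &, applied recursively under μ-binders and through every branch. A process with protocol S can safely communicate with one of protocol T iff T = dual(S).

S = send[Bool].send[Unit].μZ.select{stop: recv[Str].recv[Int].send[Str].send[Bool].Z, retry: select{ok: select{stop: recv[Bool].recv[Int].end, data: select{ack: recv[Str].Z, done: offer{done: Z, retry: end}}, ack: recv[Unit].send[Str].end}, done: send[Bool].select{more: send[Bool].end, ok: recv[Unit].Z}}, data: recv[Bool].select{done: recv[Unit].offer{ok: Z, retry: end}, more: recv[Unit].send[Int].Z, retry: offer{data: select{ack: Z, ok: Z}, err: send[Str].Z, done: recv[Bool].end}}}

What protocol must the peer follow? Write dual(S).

send[Bool] = recv[Bool]
  send[Unit] = recv[Unit]
    μZ = μZ  (rec unchanged)
      select{stop,retry,data} = offer{stop,retry,data}  (⊕→&)
        case stop:
          recv[Str] = send[Str]
            recv[Int] = send[Int]
              send[Str] = recv[Str]
                send[Bool] = recv[Bool]
                  Z self-dual
        case retry:
          select{ok,done} = offer{ok,done}  (⊕→&)
            case ok:
              select{stop,data,ack} = offer{stop,data,ack}  (⊕→&)
                case stop:
                  recv[Bool] = send[Bool]
                    recv[Int] = send[Int]
                      end self-dual
                case data:
                  select{ack,done} = offer{ack,done}  (⊕→&)
                    case ack:
                      recv[Str] = send[Str]
                        Z self-dual
                    case done:
                      offer{done,retry} = select{done,retry}  (&→⊕)
                        case done:
                          Z self-dual
                        case retry:
                          end self-dual
                case ack:
                  recv[Unit] = send[Unit]
                    send[Str] = recv[Str]
                      end self-dual
            case done:
              send[Bool] = recv[Bool]
                select{more,ok} = offer{more,ok}  (⊕→&)
                  case more:
                    send[Bool] = recv[Bool]
                      end self-dual
                  case ok:
                    recv[Unit] = send[Unit]
                      Z self-dual
        case data:
          recv[Bool] = send[Bool]
            select{done,more,retry} = offer{done,more,retry}  (⊕→&)
              case done:
                recv[Unit] = send[Unit]
                  offer{ok,retry} = select{ok,retry}  (&→⊕)
                    case ok:
                      Z self-dual
                    case retry:
                      end self-dual
              case more:
                recv[Unit] = send[Unit]
                  send[Int] = recv[Int]
                    Z self-dual
              case retry:
                offer{data,err,done} = select{data,err,done}  (&→⊕)
                  case data:
                    select{ack,ok} = offer{ack,ok}  (⊕→&)
                      case ack:
                        Z self-dual
                      case ok:
                        Z self-dual
                  case err:
                    send[Str] = recv[Str]
                      Z self-dual
                  case done:
                    recv[Bool] = send[Bool]
                      end self-dual

recv[Bool].recv[Unit].μZ.offer{stop: send[Str].send[Int].recv[Str].recv[Bool].Z, retry: offer{ok: offer{stop: send[Bool].send[Int].end, data: offer{ack: send[Str].Z, done: select{done: Z, retry: end}}, ack: send[Unit].recv[Str].end}, done: recv[Bool].offer{more: recv[Bool].end, ok: send[Unit].Z}}, data: send[Bool].offer{done: send[Unit].select{ok: Z, retry: end}, more: send[Unit].recv[Int].Z, retry: select{data: offer{ack: Z, ok: Z}, err: recv[Str].Z, done: send[Bool].end}}}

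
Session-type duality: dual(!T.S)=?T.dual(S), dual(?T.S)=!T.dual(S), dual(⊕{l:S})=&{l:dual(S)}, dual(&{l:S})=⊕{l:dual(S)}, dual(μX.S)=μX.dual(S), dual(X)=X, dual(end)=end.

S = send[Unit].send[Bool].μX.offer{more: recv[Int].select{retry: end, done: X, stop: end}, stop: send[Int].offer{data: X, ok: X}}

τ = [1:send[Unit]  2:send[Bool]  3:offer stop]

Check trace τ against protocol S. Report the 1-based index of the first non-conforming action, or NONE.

@1 send[Unit]  match  residual = send[Bool].μX.…
@2 send[Bool]  match  residual = μX.…
@3 offer stop  match  residual = send[Int].offer{data: μX.…, ok: μX.…}
trace exhausted — no violation

NONE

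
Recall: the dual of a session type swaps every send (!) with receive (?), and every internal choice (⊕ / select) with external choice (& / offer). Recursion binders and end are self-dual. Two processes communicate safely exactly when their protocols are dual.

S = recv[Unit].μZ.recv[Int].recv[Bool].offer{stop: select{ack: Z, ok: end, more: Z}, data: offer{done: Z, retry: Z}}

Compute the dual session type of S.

send[Unit].μZ.send[Int].send[Bool].select{stop: offer{ack: Z, ok: end, more: Z}, data: select{done: Z, retry: Z}}

recv[Unit] = send[Unit]
  μZ = μZ  (binder kept)
    recv[Int] = send[Int]
      recv[Bool] = send[Bool]
        offer{stop,data} = select{stop,data}  (&→⊕)
          case stop:
            select{ack,ok,more} = offer{ack,ok,more}  (internal→external)
              case ack:
                Z ↦ Z
              case ok:
                end ↦ end
              case more:
                Z ↦ Z
          case data:
            offer{done,retry} = select{done,retry}  (&→⊕)
              case done:
                Z ↦ Z
              case retry:
                Z ↦ Z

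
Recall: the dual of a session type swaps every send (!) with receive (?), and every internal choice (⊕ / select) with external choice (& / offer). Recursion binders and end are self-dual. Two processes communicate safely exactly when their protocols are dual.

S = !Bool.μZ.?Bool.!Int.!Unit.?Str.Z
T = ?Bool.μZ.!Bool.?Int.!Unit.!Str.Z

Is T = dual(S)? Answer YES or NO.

NO

!Bool | ?Bool  ✓
  μZ | μZ  ✓ (rec unchanged)
    ?Bool | !Bool  ✓
      !Int | ?Int  ✓
        !Unit | !Unit  ✗ same direction on both sides — not dual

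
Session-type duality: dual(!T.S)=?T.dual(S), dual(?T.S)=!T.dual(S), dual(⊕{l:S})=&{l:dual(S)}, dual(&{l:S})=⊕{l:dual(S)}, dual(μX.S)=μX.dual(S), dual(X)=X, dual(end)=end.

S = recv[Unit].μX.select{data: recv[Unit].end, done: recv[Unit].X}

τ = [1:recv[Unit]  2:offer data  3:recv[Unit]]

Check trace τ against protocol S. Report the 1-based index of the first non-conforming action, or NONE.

2

step 1: recv[Unit]  ✓  now at μX.…
step 2: got offer data, protocol expects select data or select done  ✗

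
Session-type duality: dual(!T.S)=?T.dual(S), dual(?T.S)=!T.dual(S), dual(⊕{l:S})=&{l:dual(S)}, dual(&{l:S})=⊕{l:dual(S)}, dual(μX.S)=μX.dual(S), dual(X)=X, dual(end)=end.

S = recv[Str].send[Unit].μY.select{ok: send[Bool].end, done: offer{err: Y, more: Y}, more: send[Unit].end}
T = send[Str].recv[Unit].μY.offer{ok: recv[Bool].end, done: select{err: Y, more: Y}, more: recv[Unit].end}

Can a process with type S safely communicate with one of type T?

recv[Str] vs send[Str]  ✓
  send[Unit] vs recv[Unit]  ✓
    μY vs μY  ✓ (binder kept)
      select{ok,done,more} vs offer{ok,done,more}  ✓ same labels
        [ok]
          send[Bool] vs recv[Bool]  ✓
            end vs end  ✓
        [done]
          offer{err,more} vs select{err,more}  ✓ same labels
            [err]
              Y vs Y  ✓
            [more]
              Y vs Y  ✓
        [more]
          send[Unit] vs recv[Unit]  ✓
            end vs end  ✓

YES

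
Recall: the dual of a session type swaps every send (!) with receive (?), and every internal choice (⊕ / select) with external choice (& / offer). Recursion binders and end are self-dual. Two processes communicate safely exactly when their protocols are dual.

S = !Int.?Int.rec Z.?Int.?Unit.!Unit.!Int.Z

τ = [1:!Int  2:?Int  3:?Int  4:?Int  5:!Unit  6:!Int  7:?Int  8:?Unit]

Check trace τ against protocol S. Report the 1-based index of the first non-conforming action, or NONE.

4

[1] !Int  ok  residual = ?Int.rec Z.…
[2] ?Int  ok  residual = rec Z.…
[3] ?Int  ok  residual = ?Unit.!Unit.!Int.rec Z.…
[4] got ?Int, protocol expects ?Unit  ✗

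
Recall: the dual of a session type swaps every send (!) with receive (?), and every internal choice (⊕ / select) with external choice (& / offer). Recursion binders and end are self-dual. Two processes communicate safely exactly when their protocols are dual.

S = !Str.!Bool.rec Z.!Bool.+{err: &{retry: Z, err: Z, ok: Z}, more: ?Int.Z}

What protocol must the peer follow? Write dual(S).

!Str ↦ ?Str
  !Bool ↦ ?Bool
    rec Z ↦ rec Z  (binder kept)
      !Bool ↦ ?Bool
        +{err,more} ↦ &{err,more}  (internal→external)
          [err]
            &{retry,err,ok} ↦ +{retry,err,ok}  (external→internal)
              [retry]
                Z self-dual
              [err]
                Z self-dual
              [ok]
                Z self-dual
          [more]
            ?Int ↦ !Int
              Z self-dual

?Str.?Bool.rec Z.?Bool.&{err: +{retry: Z, err: Z, ok: Z}, more: !Int.Z}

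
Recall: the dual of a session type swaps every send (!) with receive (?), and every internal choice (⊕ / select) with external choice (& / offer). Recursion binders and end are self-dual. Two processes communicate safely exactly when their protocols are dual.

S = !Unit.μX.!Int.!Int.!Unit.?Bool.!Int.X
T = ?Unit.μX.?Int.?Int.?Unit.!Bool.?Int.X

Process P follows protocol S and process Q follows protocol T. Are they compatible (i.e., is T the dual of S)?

!Unit ‖ ?Unit  ok
  μX ‖ μX  ok (binder kept)
    !Int ‖ ?Int  ok
      !Int ‖ ?Int  ok
        !Unit ‖ ?Unit  ok
          ?Bool ‖ !Bool  ok
            !Int ‖ ?Int  ok
              X ‖ X  ok

YES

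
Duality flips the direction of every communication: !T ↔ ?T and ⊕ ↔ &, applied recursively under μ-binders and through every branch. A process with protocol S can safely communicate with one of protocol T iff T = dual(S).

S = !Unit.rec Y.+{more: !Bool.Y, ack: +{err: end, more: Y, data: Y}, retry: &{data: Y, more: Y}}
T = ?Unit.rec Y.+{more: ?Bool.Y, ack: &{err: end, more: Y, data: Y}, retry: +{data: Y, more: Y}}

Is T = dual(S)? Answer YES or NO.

!Unit | ?Unit  ok
  rec Y | rec Y  ok (μ self-dual)
    +{more,ack,retry} | +{more,ack,retry}  ✗ choice polarity not flipped — not dual

NO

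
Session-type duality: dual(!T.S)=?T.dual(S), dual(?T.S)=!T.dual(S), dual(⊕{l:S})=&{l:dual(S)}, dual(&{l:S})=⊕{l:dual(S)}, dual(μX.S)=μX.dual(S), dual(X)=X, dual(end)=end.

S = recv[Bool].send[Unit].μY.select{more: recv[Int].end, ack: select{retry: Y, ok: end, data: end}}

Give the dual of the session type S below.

send[Bool].recv[Unit].μY.offer{more: send[Int].end, ack: offer{retry: Y, ok: end, data: end}}

recv[Bool] → send[Bool]
  send[Unit] → recv[Unit]
    μY → μY  (rec unchanged)
      select{more,ack} → offer{more,ack}  (internal→external)
        • more:
          recv[Int] → send[Int]
            end ↦ end
        • ack:
          select{retry,ok,data} → offer{retry,ok,data}  (internal→external)
            • retry:
              Y ↦ Y
            • ok:
              end ↦ end
            • data:
              end ↦ end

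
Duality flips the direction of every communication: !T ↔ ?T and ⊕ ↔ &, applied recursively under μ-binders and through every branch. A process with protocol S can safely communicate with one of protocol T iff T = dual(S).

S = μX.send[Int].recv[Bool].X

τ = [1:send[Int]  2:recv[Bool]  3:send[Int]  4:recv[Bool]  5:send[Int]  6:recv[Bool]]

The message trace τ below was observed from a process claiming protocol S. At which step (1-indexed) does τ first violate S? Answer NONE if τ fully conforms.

NONE

@1 send[Int]  match  cont: recv[Bool].μX.…
@2 recv[Bool]  match  cont: μX.…
@3 send[Int]  match  cont: recv[Bool].μX.…
@4 recv[Bool]  match  cont: μX.…
@5 send[Int]  match  cont: recv[Bool].μX.…
@6 recv[Bool]  match  cont: μX.…
all 6 steps conform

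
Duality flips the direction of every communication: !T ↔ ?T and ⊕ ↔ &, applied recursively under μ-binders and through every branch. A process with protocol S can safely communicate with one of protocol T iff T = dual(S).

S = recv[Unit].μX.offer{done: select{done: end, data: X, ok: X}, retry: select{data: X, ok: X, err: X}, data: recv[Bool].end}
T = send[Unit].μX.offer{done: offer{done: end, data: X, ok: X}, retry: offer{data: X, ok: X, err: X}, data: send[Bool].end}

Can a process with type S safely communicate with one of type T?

NO

recv[Unit] | send[Unit]  match
  μX | μX  match (μ self-dual)
    offer{done,retry,data} | offer{done,retry,data}  ✗ choice polarity not flipped — not dual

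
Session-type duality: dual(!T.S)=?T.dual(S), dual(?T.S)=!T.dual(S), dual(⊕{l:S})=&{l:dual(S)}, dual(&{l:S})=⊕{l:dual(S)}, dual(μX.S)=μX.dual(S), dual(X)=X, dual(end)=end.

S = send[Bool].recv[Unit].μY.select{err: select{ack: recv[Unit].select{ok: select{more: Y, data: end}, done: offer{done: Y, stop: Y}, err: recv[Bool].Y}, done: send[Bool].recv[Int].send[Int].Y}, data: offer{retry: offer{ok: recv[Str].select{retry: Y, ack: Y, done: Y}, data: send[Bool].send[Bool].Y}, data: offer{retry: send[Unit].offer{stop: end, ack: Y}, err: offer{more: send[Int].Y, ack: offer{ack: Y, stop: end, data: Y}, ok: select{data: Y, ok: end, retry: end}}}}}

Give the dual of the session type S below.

recv[Bool].send[Unit].μY.offer{err: offer{ack: send[Unit].offer{ok: offer{more: Y, data: end}, done: select{done: Y, stop: Y}, err: send[Bool].Y}, done: recv[Bool].send[Int].recv[Int].Y}, data: select{retry: select{ok: send[Str].offer{retry: Y, ack: Y, done: Y}, data: recv[Bool].recv[Bool].Y}, data: select{retry: recv[Unit].select{stop: end, ack: Y}, err: select{more: recv[Int].Y, ack: select{ack: Y, stop: end, data: Y}, ok: offer{data: Y, ok: end, retry: end}}}}}

send[Bool] ↦ recv[Bool]
  recv[Unit] ↦ send[Unit]
    μY ↦ μY  (binder kept)
      select{err,data} ↦ offer{err,data}  (⊕→&)
        [err]
          select{ack,done} ↦ offer{ack,done}  (⊕→&)
            [ack]
              recv[Unit] ↦ send[Unit]
                select{ok,done,err} ↦ offer{ok,done,err}  (⊕→&)
                  [ok]
                    select{more,data} ↦ offer{more,data}  (⊕→&)
                      [more]
                        Y ↦ Y
                      [data]
                        end ↦ end
                  [done]
                    offer{done,stop} ↦ select{done,stop}  (offer→select)
                      [done]
                        Y ↦ Y
                      [stop]
                        Y ↦ Y
                  [err]
                    recv[Bool] ↦ send[Bool]
                      Y ↦ Y
            [done]
              send[Bool] ↦ recv[Bool]
                recv[Int] ↦ send[Int]
                  send[Int] ↦ recv[Int]
                    Y ↦ Y
        [data]
          offer{retry,data} ↦ select{retry,data}  (offer→select)
            [retry]
              offer{ok,data} ↦ select{ok,data}  (offer→select)
                [ok]
                  recv[Str] ↦ send[Str]
                    select{retry,ack,done} ↦ offer{retry,ack,done}  (⊕→&)
                      [retry]
                        Y ↦ Y
                      [ack]
                        Y ↦ Y
                      [done]
                        Y ↦ Y
                [data]
                  send[Bool] ↦ recv[Bool]
                    send[Bool] ↦ recv[Bool]
                      Y ↦ Y
            [data]
              offer{retry,err} ↦ select{retry,err}  (offer→select)
                [retry]
                  send[Unit] ↦ recv[Unit]
                    offer{stop,ack} ↦ select{stop,ack}  (offer→select)
                      [stop]
                        end ↦ end
                      [ack]
                        Y ↦ Y
                [err]
                  offer{more,ack,ok} ↦ select{more,ack,ok}  (offer→select)
                    [more]
                      send[Int] ↦ recv[Int]
                        Y ↦ Y
                    [ack]
                      offer{ack,stop,data} ↦ select{ack,stop,data}  (offer→select)
                        [ack]
                          Y ↦ Y
                        [stop]
                          end ↦ end
                        [data]
                          Y ↦ Y
                    [ok]
                      select{data,ok,retry} ↦ offer{data,ok,retry}  (⊕→&)
                        [data]
                          Y ↦ Y
                        [ok]
                          end ↦ end
                        [retry]
                          end ↦ end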